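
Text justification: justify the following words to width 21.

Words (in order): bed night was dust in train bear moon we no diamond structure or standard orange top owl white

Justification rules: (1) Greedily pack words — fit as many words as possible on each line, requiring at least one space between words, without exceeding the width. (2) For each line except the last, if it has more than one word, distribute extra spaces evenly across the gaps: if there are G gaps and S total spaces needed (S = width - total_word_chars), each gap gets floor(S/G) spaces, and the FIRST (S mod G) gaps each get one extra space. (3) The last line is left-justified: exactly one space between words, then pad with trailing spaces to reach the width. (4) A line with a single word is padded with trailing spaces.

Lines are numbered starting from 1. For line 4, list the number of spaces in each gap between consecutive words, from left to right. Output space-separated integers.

Line 1: ['bed', 'night', 'was', 'dust', 'in'] (min_width=21, slack=0)
Line 2: ['train', 'bear', 'moon', 'we', 'no'] (min_width=21, slack=0)
Line 3: ['diamond', 'structure', 'or'] (min_width=20, slack=1)
Line 4: ['standard', 'orange', 'top'] (min_width=19, slack=2)
Line 5: ['owl', 'white'] (min_width=9, slack=12)

Answer: 2 2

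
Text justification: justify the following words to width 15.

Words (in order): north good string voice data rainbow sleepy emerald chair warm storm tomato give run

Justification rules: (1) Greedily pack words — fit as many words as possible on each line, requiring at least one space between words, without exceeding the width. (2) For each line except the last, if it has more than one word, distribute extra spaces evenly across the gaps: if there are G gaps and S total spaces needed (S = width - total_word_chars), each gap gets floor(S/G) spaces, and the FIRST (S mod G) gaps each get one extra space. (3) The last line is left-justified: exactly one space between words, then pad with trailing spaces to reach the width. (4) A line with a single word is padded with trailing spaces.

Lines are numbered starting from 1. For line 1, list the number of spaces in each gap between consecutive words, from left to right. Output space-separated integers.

Line 1: ['north', 'good'] (min_width=10, slack=5)
Line 2: ['string', 'voice'] (min_width=12, slack=3)
Line 3: ['data', 'rainbow'] (min_width=12, slack=3)
Line 4: ['sleepy', 'emerald'] (min_width=14, slack=1)
Line 5: ['chair', 'warm'] (min_width=10, slack=5)
Line 6: ['storm', 'tomato'] (min_width=12, slack=3)
Line 7: ['give', 'run'] (min_width=8, slack=7)

Answer: 6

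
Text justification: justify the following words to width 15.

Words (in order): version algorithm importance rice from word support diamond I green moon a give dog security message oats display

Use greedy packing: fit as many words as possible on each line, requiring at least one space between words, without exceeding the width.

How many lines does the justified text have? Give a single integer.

Answer: 10

Derivation:
Line 1: ['version'] (min_width=7, slack=8)
Line 2: ['algorithm'] (min_width=9, slack=6)
Line 3: ['importance', 'rice'] (min_width=15, slack=0)
Line 4: ['from', 'word'] (min_width=9, slack=6)
Line 5: ['support', 'diamond'] (min_width=15, slack=0)
Line 6: ['I', 'green', 'moon', 'a'] (min_width=14, slack=1)
Line 7: ['give', 'dog'] (min_width=8, slack=7)
Line 8: ['security'] (min_width=8, slack=7)
Line 9: ['message', 'oats'] (min_width=12, slack=3)
Line 10: ['display'] (min_width=7, slack=8)
Total lines: 10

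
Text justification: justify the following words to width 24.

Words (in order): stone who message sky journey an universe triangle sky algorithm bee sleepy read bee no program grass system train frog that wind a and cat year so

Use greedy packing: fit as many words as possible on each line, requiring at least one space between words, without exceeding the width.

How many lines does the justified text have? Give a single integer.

Answer: 7

Derivation:
Line 1: ['stone', 'who', 'message', 'sky'] (min_width=21, slack=3)
Line 2: ['journey', 'an', 'universe'] (min_width=19, slack=5)
Line 3: ['triangle', 'sky', 'algorithm'] (min_width=22, slack=2)
Line 4: ['bee', 'sleepy', 'read', 'bee', 'no'] (min_width=22, slack=2)
Line 5: ['program', 'grass', 'system'] (min_width=20, slack=4)
Line 6: ['train', 'frog', 'that', 'wind', 'a'] (min_width=22, slack=2)
Line 7: ['and', 'cat', 'year', 'so'] (min_width=15, slack=9)
Total lines: 7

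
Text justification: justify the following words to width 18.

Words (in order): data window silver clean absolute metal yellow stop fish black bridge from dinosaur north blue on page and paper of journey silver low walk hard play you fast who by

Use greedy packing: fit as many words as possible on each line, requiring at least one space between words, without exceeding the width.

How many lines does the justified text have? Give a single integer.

Answer: 10

Derivation:
Line 1: ['data', 'window', 'silver'] (min_width=18, slack=0)
Line 2: ['clean', 'absolute'] (min_width=14, slack=4)
Line 3: ['metal', 'yellow', 'stop'] (min_width=17, slack=1)
Line 4: ['fish', 'black', 'bridge'] (min_width=17, slack=1)
Line 5: ['from', 'dinosaur'] (min_width=13, slack=5)
Line 6: ['north', 'blue', 'on', 'page'] (min_width=18, slack=0)
Line 7: ['and', 'paper', 'of'] (min_width=12, slack=6)
Line 8: ['journey', 'silver', 'low'] (min_width=18, slack=0)
Line 9: ['walk', 'hard', 'play', 'you'] (min_width=18, slack=0)
Line 10: ['fast', 'who', 'by'] (min_width=11, slack=7)
Total lines: 10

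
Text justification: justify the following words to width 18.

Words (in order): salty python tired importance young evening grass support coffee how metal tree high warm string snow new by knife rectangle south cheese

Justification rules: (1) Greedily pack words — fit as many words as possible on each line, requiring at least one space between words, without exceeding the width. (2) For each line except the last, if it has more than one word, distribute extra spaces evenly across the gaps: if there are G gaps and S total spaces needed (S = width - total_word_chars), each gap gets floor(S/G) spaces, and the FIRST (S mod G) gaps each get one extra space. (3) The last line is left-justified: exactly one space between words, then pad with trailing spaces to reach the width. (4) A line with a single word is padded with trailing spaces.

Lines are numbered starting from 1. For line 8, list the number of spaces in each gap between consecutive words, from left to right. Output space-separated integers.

Answer: 4

Derivation:
Line 1: ['salty', 'python', 'tired'] (min_width=18, slack=0)
Line 2: ['importance', 'young'] (min_width=16, slack=2)
Line 3: ['evening', 'grass'] (min_width=13, slack=5)
Line 4: ['support', 'coffee', 'how'] (min_width=18, slack=0)
Line 5: ['metal', 'tree', 'high'] (min_width=15, slack=3)
Line 6: ['warm', 'string', 'snow'] (min_width=16, slack=2)
Line 7: ['new', 'by', 'knife'] (min_width=12, slack=6)
Line 8: ['rectangle', 'south'] (min_width=15, slack=3)
Line 9: ['cheese'] (min_width=6, slack=12)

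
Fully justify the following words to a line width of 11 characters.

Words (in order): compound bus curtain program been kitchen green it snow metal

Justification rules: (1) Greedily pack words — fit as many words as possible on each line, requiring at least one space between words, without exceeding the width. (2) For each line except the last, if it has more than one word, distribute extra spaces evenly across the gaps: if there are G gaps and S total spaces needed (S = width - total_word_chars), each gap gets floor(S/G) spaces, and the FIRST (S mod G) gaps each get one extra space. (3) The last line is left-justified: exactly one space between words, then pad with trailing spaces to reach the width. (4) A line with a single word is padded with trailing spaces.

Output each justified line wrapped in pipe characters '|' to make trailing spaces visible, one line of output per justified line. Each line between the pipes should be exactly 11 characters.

Line 1: ['compound'] (min_width=8, slack=3)
Line 2: ['bus', 'curtain'] (min_width=11, slack=0)
Line 3: ['program'] (min_width=7, slack=4)
Line 4: ['been'] (min_width=4, slack=7)
Line 5: ['kitchen'] (min_width=7, slack=4)
Line 6: ['green', 'it'] (min_width=8, slack=3)
Line 7: ['snow', 'metal'] (min_width=10, slack=1)

Answer: |compound   |
|bus curtain|
|program    |
|been       |
|kitchen    |
|green    it|
|snow metal |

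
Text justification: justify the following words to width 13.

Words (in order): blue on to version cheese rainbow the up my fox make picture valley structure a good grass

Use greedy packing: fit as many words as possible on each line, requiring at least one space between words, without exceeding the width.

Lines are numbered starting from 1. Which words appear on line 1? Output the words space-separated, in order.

Line 1: ['blue', 'on', 'to'] (min_width=10, slack=3)
Line 2: ['version'] (min_width=7, slack=6)
Line 3: ['cheese'] (min_width=6, slack=7)
Line 4: ['rainbow', 'the'] (min_width=11, slack=2)
Line 5: ['up', 'my', 'fox'] (min_width=9, slack=4)
Line 6: ['make', 'picture'] (min_width=12, slack=1)
Line 7: ['valley'] (min_width=6, slack=7)
Line 8: ['structure', 'a'] (min_width=11, slack=2)
Line 9: ['good', 'grass'] (min_width=10, slack=3)

Answer: blue on to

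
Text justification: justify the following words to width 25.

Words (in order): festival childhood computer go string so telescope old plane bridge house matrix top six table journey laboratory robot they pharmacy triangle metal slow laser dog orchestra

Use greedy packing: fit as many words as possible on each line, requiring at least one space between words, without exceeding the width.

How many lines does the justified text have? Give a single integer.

Line 1: ['festival', 'childhood'] (min_width=18, slack=7)
Line 2: ['computer', 'go', 'string', 'so'] (min_width=21, slack=4)
Line 3: ['telescope', 'old', 'plane'] (min_width=19, slack=6)
Line 4: ['bridge', 'house', 'matrix', 'top'] (min_width=23, slack=2)
Line 5: ['six', 'table', 'journey'] (min_width=17, slack=8)
Line 6: ['laboratory', 'robot', 'they'] (min_width=21, slack=4)
Line 7: ['pharmacy', 'triangle', 'metal'] (min_width=23, slack=2)
Line 8: ['slow', 'laser', 'dog', 'orchestra'] (min_width=24, slack=1)
Total lines: 8

Answer: 8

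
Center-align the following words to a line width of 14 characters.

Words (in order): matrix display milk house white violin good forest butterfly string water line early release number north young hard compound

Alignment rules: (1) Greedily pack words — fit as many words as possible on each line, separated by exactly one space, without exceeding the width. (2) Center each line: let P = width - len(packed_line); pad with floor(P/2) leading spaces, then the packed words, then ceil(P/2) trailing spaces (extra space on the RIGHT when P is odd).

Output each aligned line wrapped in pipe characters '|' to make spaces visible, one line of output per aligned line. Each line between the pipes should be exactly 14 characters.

Answer: |matrix display|
|  milk house  |
| white violin |
| good forest  |
|  butterfly   |
| string water |
|  line early  |
|release number|
| north young  |
|hard compound |

Derivation:
Line 1: ['matrix', 'display'] (min_width=14, slack=0)
Line 2: ['milk', 'house'] (min_width=10, slack=4)
Line 3: ['white', 'violin'] (min_width=12, slack=2)
Line 4: ['good', 'forest'] (min_width=11, slack=3)
Line 5: ['butterfly'] (min_width=9, slack=5)
Line 6: ['string', 'water'] (min_width=12, slack=2)
Line 7: ['line', 'early'] (min_width=10, slack=4)
Line 8: ['release', 'number'] (min_width=14, slack=0)
Line 9: ['north', 'young'] (min_width=11, slack=3)
Line 10: ['hard', 'compound'] (min_width=13, slack=1)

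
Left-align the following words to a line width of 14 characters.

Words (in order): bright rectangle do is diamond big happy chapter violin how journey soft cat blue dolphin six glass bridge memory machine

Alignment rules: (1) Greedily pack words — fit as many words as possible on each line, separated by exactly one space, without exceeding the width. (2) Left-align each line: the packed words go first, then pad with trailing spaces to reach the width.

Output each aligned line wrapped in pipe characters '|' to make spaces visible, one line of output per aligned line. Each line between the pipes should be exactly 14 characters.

Line 1: ['bright'] (min_width=6, slack=8)
Line 2: ['rectangle', 'do'] (min_width=12, slack=2)
Line 3: ['is', 'diamond', 'big'] (min_width=14, slack=0)
Line 4: ['happy', 'chapter'] (min_width=13, slack=1)
Line 5: ['violin', 'how'] (min_width=10, slack=4)
Line 6: ['journey', 'soft'] (min_width=12, slack=2)
Line 7: ['cat', 'blue'] (min_width=8, slack=6)
Line 8: ['dolphin', 'six'] (min_width=11, slack=3)
Line 9: ['glass', 'bridge'] (min_width=12, slack=2)
Line 10: ['memory', 'machine'] (min_width=14, slack=0)

Answer: |bright        |
|rectangle do  |
|is diamond big|
|happy chapter |
|violin how    |
|journey soft  |
|cat blue      |
|dolphin six   |
|glass bridge  |
|memory machine|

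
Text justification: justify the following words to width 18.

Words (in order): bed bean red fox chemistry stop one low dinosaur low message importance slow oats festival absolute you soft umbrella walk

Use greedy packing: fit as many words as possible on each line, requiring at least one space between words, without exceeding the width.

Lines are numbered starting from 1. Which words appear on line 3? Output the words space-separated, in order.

Line 1: ['bed', 'bean', 'red', 'fox'] (min_width=16, slack=2)
Line 2: ['chemistry', 'stop', 'one'] (min_width=18, slack=0)
Line 3: ['low', 'dinosaur', 'low'] (min_width=16, slack=2)
Line 4: ['message', 'importance'] (min_width=18, slack=0)
Line 5: ['slow', 'oats', 'festival'] (min_width=18, slack=0)
Line 6: ['absolute', 'you', 'soft'] (min_width=17, slack=1)
Line 7: ['umbrella', 'walk'] (min_width=13, slack=5)

Answer: low dinosaur low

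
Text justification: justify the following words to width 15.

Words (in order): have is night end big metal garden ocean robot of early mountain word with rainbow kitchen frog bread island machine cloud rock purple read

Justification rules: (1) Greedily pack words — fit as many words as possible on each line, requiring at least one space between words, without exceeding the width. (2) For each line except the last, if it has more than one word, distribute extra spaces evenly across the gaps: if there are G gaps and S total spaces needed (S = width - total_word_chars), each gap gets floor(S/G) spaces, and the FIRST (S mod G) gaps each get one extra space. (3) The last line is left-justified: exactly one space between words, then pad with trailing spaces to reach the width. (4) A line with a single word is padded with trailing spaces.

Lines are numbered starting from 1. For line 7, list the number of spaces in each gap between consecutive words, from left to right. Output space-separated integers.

Answer: 4

Derivation:
Line 1: ['have', 'is', 'night'] (min_width=13, slack=2)
Line 2: ['end', 'big', 'metal'] (min_width=13, slack=2)
Line 3: ['garden', 'ocean'] (min_width=12, slack=3)
Line 4: ['robot', 'of', 'early'] (min_width=14, slack=1)
Line 5: ['mountain', 'word'] (min_width=13, slack=2)
Line 6: ['with', 'rainbow'] (min_width=12, slack=3)
Line 7: ['kitchen', 'frog'] (min_width=12, slack=3)
Line 8: ['bread', 'island'] (min_width=12, slack=3)
Line 9: ['machine', 'cloud'] (min_width=13, slack=2)
Line 10: ['rock', 'purple'] (min_width=11, slack=4)
Line 11: ['read'] (min_width=4, slack=11)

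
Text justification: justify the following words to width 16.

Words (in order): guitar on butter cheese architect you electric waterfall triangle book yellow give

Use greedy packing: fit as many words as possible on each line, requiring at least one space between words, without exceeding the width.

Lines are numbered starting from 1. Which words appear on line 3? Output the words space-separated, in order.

Line 1: ['guitar', 'on', 'butter'] (min_width=16, slack=0)
Line 2: ['cheese', 'architect'] (min_width=16, slack=0)
Line 3: ['you', 'electric'] (min_width=12, slack=4)
Line 4: ['waterfall'] (min_width=9, slack=7)
Line 5: ['triangle', 'book'] (min_width=13, slack=3)
Line 6: ['yellow', 'give'] (min_width=11, slack=5)

Answer: you electric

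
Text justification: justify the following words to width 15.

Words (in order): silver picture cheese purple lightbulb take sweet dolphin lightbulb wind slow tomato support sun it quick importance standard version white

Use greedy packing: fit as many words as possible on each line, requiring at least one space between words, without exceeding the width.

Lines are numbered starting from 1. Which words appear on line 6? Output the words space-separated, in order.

Answer: slow tomato

Derivation:
Line 1: ['silver', 'picture'] (min_width=14, slack=1)
Line 2: ['cheese', 'purple'] (min_width=13, slack=2)
Line 3: ['lightbulb', 'take'] (min_width=14, slack=1)
Line 4: ['sweet', 'dolphin'] (min_width=13, slack=2)
Line 5: ['lightbulb', 'wind'] (min_width=14, slack=1)
Line 6: ['slow', 'tomato'] (min_width=11, slack=4)
Line 7: ['support', 'sun', 'it'] (min_width=14, slack=1)
Line 8: ['quick'] (min_width=5, slack=10)
Line 9: ['importance'] (min_width=10, slack=5)
Line 10: ['standard'] (min_width=8, slack=7)
Line 11: ['version', 'white'] (min_width=13, slack=2)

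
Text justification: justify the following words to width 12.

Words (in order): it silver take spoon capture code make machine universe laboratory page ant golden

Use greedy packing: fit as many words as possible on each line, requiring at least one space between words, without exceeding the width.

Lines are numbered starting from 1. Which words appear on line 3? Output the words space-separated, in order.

Line 1: ['it', 'silver'] (min_width=9, slack=3)
Line 2: ['take', 'spoon'] (min_width=10, slack=2)
Line 3: ['capture', 'code'] (min_width=12, slack=0)
Line 4: ['make', 'machine'] (min_width=12, slack=0)
Line 5: ['universe'] (min_width=8, slack=4)
Line 6: ['laboratory'] (min_width=10, slack=2)
Line 7: ['page', 'ant'] (min_width=8, slack=4)
Line 8: ['golden'] (min_width=6, slack=6)

Answer: capture code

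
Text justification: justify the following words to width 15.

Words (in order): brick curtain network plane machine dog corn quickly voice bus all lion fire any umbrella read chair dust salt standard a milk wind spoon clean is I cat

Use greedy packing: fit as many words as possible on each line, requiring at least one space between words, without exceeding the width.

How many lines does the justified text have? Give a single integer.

Answer: 11

Derivation:
Line 1: ['brick', 'curtain'] (min_width=13, slack=2)
Line 2: ['network', 'plane'] (min_width=13, slack=2)
Line 3: ['machine', 'dog'] (min_width=11, slack=4)
Line 4: ['corn', 'quickly'] (min_width=12, slack=3)
Line 5: ['voice', 'bus', 'all'] (min_width=13, slack=2)
Line 6: ['lion', 'fire', 'any'] (min_width=13, slack=2)
Line 7: ['umbrella', 'read'] (min_width=13, slack=2)
Line 8: ['chair', 'dust', 'salt'] (min_width=15, slack=0)
Line 9: ['standard', 'a', 'milk'] (min_width=15, slack=0)
Line 10: ['wind', 'spoon'] (min_width=10, slack=5)
Line 11: ['clean', 'is', 'I', 'cat'] (min_width=14, slack=1)
Total lines: 11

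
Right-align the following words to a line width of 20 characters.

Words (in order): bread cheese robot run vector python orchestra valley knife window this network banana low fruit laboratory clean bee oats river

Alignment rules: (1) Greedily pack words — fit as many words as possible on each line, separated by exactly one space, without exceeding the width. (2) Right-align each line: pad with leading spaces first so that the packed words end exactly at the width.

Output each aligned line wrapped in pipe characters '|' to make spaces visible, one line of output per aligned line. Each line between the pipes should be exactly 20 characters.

Line 1: ['bread', 'cheese', 'robot'] (min_width=18, slack=2)
Line 2: ['run', 'vector', 'python'] (min_width=17, slack=3)
Line 3: ['orchestra', 'valley'] (min_width=16, slack=4)
Line 4: ['knife', 'window', 'this'] (min_width=17, slack=3)
Line 5: ['network', 'banana', 'low'] (min_width=18, slack=2)
Line 6: ['fruit', 'laboratory'] (min_width=16, slack=4)
Line 7: ['clean', 'bee', 'oats', 'river'] (min_width=20, slack=0)

Answer: |  bread cheese robot|
|   run vector python|
|    orchestra valley|
|   knife window this|
|  network banana low|
|    fruit laboratory|
|clean bee oats river|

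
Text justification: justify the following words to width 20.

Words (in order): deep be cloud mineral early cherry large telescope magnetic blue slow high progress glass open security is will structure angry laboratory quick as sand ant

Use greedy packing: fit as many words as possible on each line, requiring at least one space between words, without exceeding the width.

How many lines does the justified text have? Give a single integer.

Answer: 9

Derivation:
Line 1: ['deep', 'be', 'cloud'] (min_width=13, slack=7)
Line 2: ['mineral', 'early', 'cherry'] (min_width=20, slack=0)
Line 3: ['large', 'telescope'] (min_width=15, slack=5)
Line 4: ['magnetic', 'blue', 'slow'] (min_width=18, slack=2)
Line 5: ['high', 'progress', 'glass'] (min_width=19, slack=1)
Line 6: ['open', 'security', 'is'] (min_width=16, slack=4)
Line 7: ['will', 'structure', 'angry'] (min_width=20, slack=0)
Line 8: ['laboratory', 'quick', 'as'] (min_width=19, slack=1)
Line 9: ['sand', 'ant'] (min_width=8, slack=12)
Total lines: 9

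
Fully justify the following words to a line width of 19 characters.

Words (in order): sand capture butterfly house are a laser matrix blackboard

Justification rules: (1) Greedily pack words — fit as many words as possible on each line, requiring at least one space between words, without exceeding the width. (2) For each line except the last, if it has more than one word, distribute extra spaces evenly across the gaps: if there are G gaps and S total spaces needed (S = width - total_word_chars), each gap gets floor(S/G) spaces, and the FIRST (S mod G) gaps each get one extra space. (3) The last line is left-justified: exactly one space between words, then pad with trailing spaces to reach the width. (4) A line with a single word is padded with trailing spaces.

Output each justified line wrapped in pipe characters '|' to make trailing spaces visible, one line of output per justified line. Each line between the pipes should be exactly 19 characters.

Line 1: ['sand', 'capture'] (min_width=12, slack=7)
Line 2: ['butterfly', 'house', 'are'] (min_width=19, slack=0)
Line 3: ['a', 'laser', 'matrix'] (min_width=14, slack=5)
Line 4: ['blackboard'] (min_width=10, slack=9)

Answer: |sand        capture|
|butterfly house are|
|a    laser   matrix|
|blackboard         |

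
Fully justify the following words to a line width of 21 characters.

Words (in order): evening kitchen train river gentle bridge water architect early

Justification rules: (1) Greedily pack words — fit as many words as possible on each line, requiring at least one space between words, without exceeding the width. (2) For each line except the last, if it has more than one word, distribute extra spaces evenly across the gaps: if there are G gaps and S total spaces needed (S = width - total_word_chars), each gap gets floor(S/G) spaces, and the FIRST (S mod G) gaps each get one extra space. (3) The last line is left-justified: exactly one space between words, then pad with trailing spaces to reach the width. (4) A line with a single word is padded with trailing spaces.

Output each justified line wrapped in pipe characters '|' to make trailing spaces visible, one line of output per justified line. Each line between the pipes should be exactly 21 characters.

Answer: |evening kitchen train|
|river  gentle  bridge|
|water architect early|

Derivation:
Line 1: ['evening', 'kitchen', 'train'] (min_width=21, slack=0)
Line 2: ['river', 'gentle', 'bridge'] (min_width=19, slack=2)
Line 3: ['water', 'architect', 'early'] (min_width=21, slack=0)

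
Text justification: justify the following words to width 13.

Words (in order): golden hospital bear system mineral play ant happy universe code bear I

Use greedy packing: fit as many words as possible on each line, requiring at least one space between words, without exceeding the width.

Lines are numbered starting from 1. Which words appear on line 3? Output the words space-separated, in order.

Answer: system

Derivation:
Line 1: ['golden'] (min_width=6, slack=7)
Line 2: ['hospital', 'bear'] (min_width=13, slack=0)
Line 3: ['system'] (min_width=6, slack=7)
Line 4: ['mineral', 'play'] (min_width=12, slack=1)
Line 5: ['ant', 'happy'] (min_width=9, slack=4)
Line 6: ['universe', 'code'] (min_width=13, slack=0)
Line 7: ['bear', 'I'] (min_width=6, slack=7)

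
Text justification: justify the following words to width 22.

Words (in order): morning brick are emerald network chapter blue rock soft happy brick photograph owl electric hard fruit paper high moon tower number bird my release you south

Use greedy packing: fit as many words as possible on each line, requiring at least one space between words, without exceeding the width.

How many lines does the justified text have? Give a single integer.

Line 1: ['morning', 'brick', 'are'] (min_width=17, slack=5)
Line 2: ['emerald', 'network'] (min_width=15, slack=7)
Line 3: ['chapter', 'blue', 'rock', 'soft'] (min_width=22, slack=0)
Line 4: ['happy', 'brick', 'photograph'] (min_width=22, slack=0)
Line 5: ['owl', 'electric', 'hard'] (min_width=17, slack=5)
Line 6: ['fruit', 'paper', 'high', 'moon'] (min_width=21, slack=1)
Line 7: ['tower', 'number', 'bird', 'my'] (min_width=20, slack=2)
Line 8: ['release', 'you', 'south'] (min_width=17, slack=5)
Total lines: 8

Answer: 8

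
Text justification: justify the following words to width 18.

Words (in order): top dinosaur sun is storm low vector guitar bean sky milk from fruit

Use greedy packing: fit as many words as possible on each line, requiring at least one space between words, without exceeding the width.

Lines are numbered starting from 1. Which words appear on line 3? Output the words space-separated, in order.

Line 1: ['top', 'dinosaur', 'sun'] (min_width=16, slack=2)
Line 2: ['is', 'storm', 'low'] (min_width=12, slack=6)
Line 3: ['vector', 'guitar', 'bean'] (min_width=18, slack=0)
Line 4: ['sky', 'milk', 'from'] (min_width=13, slack=5)
Line 5: ['fruit'] (min_width=5, slack=13)

Answer: vector guitar bean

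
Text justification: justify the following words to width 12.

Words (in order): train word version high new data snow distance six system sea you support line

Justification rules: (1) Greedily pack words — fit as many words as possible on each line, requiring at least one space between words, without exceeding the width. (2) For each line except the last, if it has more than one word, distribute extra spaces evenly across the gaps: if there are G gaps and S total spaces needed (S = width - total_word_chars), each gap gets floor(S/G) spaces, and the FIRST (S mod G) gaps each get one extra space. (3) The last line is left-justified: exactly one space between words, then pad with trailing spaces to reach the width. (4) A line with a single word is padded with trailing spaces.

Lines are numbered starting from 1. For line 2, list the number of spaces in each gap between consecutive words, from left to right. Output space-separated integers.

Answer: 1

Derivation:
Line 1: ['train', 'word'] (min_width=10, slack=2)
Line 2: ['version', 'high'] (min_width=12, slack=0)
Line 3: ['new', 'data'] (min_width=8, slack=4)
Line 4: ['snow'] (min_width=4, slack=8)
Line 5: ['distance', 'six'] (min_width=12, slack=0)
Line 6: ['system', 'sea'] (min_width=10, slack=2)
Line 7: ['you', 'support'] (min_width=11, slack=1)
Line 8: ['line'] (min_width=4, slack=8)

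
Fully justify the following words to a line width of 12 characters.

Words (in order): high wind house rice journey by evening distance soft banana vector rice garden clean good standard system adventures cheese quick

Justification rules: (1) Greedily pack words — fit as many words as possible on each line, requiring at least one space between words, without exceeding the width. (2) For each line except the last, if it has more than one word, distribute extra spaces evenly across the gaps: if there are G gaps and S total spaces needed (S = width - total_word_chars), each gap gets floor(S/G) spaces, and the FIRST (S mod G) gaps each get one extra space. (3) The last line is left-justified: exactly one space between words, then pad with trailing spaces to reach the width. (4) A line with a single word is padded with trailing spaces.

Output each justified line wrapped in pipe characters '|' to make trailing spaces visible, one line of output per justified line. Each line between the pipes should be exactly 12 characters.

Line 1: ['high', 'wind'] (min_width=9, slack=3)
Line 2: ['house', 'rice'] (min_width=10, slack=2)
Line 3: ['journey', 'by'] (min_width=10, slack=2)
Line 4: ['evening'] (min_width=7, slack=5)
Line 5: ['distance'] (min_width=8, slack=4)
Line 6: ['soft', 'banana'] (min_width=11, slack=1)
Line 7: ['vector', 'rice'] (min_width=11, slack=1)
Line 8: ['garden', 'clean'] (min_width=12, slack=0)
Line 9: ['good'] (min_width=4, slack=8)
Line 10: ['standard'] (min_width=8, slack=4)
Line 11: ['system'] (min_width=6, slack=6)
Line 12: ['adventures'] (min_width=10, slack=2)
Line 13: ['cheese', 'quick'] (min_width=12, slack=0)

Answer: |high    wind|
|house   rice|
|journey   by|
|evening     |
|distance    |
|soft  banana|
|vector  rice|
|garden clean|
|good        |
|standard    |
|system      |
|adventures  |
|cheese quick|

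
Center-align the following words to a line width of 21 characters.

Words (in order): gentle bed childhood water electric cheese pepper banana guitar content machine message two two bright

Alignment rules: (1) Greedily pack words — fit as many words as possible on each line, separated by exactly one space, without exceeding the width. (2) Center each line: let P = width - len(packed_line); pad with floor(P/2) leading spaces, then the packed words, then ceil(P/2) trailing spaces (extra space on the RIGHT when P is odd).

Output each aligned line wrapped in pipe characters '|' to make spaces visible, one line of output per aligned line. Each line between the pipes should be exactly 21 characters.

Answer: |gentle bed childhood |
|water electric cheese|
|pepper banana guitar |
|   content machine   |
|   message two two   |
|       bright        |

Derivation:
Line 1: ['gentle', 'bed', 'childhood'] (min_width=20, slack=1)
Line 2: ['water', 'electric', 'cheese'] (min_width=21, slack=0)
Line 3: ['pepper', 'banana', 'guitar'] (min_width=20, slack=1)
Line 4: ['content', 'machine'] (min_width=15, slack=6)
Line 5: ['message', 'two', 'two'] (min_width=15, slack=6)
Line 6: ['bright'] (min_width=6, slack=15)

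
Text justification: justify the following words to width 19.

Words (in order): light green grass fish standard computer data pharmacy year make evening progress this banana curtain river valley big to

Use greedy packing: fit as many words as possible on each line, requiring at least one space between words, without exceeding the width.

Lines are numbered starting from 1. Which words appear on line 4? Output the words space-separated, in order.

Line 1: ['light', 'green', 'grass'] (min_width=17, slack=2)
Line 2: ['fish', 'standard'] (min_width=13, slack=6)
Line 3: ['computer', 'data'] (min_width=13, slack=6)
Line 4: ['pharmacy', 'year', 'make'] (min_width=18, slack=1)
Line 5: ['evening', 'progress'] (min_width=16, slack=3)
Line 6: ['this', 'banana', 'curtain'] (min_width=19, slack=0)
Line 7: ['river', 'valley', 'big', 'to'] (min_width=19, slack=0)

Answer: pharmacy year make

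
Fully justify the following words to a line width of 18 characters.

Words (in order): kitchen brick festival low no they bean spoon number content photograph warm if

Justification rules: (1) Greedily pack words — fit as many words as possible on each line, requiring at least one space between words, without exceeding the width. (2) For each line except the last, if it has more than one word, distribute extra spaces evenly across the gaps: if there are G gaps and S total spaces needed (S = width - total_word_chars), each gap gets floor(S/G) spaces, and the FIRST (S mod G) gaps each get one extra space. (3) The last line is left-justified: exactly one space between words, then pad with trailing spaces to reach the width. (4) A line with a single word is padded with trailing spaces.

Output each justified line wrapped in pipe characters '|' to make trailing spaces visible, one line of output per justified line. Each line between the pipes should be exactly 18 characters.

Line 1: ['kitchen', 'brick'] (min_width=13, slack=5)
Line 2: ['festival', 'low', 'no'] (min_width=15, slack=3)
Line 3: ['they', 'bean', 'spoon'] (min_width=15, slack=3)
Line 4: ['number', 'content'] (min_width=14, slack=4)
Line 5: ['photograph', 'warm', 'if'] (min_width=18, slack=0)

Answer: |kitchen      brick|
|festival   low  no|
|they   bean  spoon|
|number     content|
|photograph warm if|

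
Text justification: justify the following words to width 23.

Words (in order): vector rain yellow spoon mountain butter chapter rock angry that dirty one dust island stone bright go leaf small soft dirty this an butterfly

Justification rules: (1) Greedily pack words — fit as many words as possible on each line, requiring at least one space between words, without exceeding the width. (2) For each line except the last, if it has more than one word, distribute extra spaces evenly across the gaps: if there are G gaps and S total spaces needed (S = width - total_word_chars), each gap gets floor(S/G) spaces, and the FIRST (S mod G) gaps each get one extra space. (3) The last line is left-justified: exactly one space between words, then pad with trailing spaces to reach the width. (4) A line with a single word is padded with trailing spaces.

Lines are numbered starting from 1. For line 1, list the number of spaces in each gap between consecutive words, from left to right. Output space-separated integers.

Line 1: ['vector', 'rain', 'yellow'] (min_width=18, slack=5)
Line 2: ['spoon', 'mountain', 'butter'] (min_width=21, slack=2)
Line 3: ['chapter', 'rock', 'angry', 'that'] (min_width=23, slack=0)
Line 4: ['dirty', 'one', 'dust', 'island'] (min_width=21, slack=2)
Line 5: ['stone', 'bright', 'go', 'leaf'] (min_width=20, slack=3)
Line 6: ['small', 'soft', 'dirty', 'this'] (min_width=21, slack=2)
Line 7: ['an', 'butterfly'] (min_width=12, slack=11)

Answer: 4 3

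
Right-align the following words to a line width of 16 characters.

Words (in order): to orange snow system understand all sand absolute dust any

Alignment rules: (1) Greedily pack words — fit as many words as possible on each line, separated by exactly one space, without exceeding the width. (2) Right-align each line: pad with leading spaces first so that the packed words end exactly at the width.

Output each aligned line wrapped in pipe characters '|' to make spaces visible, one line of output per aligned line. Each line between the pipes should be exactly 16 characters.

Line 1: ['to', 'orange', 'snow'] (min_width=14, slack=2)
Line 2: ['system'] (min_width=6, slack=10)
Line 3: ['understand', 'all'] (min_width=14, slack=2)
Line 4: ['sand', 'absolute'] (min_width=13, slack=3)
Line 5: ['dust', 'any'] (min_width=8, slack=8)

Answer: |  to orange snow|
|          system|
|  understand all|
|   sand absolute|
|        dust any|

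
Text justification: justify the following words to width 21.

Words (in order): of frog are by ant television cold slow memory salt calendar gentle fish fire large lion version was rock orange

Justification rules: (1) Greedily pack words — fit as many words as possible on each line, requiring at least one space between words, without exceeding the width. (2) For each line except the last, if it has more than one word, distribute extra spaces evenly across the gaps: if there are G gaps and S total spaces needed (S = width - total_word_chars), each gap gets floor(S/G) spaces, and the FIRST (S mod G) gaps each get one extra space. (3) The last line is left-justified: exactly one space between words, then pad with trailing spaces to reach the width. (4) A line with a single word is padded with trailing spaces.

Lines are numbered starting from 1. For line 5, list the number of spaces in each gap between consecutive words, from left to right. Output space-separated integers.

Line 1: ['of', 'frog', 'are', 'by', 'ant'] (min_width=18, slack=3)
Line 2: ['television', 'cold', 'slow'] (min_width=20, slack=1)
Line 3: ['memory', 'salt', 'calendar'] (min_width=20, slack=1)
Line 4: ['gentle', 'fish', 'fire'] (min_width=16, slack=5)
Line 5: ['large', 'lion', 'version'] (min_width=18, slack=3)
Line 6: ['was', 'rock', 'orange'] (min_width=15, slack=6)

Answer: 3 2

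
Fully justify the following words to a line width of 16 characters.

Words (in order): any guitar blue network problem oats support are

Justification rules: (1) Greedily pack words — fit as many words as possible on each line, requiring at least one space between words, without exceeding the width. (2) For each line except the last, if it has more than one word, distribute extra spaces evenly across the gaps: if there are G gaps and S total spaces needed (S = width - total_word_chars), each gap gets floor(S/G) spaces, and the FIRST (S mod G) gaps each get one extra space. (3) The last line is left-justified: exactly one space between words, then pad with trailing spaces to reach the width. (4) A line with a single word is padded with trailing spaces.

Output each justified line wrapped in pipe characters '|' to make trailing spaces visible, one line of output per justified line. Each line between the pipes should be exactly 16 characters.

Answer: |any  guitar blue|
|network  problem|
|oats support are|

Derivation:
Line 1: ['any', 'guitar', 'blue'] (min_width=15, slack=1)
Line 2: ['network', 'problem'] (min_width=15, slack=1)
Line 3: ['oats', 'support', 'are'] (min_width=16, slack=0)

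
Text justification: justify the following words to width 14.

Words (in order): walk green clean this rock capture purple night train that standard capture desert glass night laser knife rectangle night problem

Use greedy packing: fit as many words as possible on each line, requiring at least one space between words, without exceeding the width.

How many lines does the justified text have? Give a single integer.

Line 1: ['walk', 'green'] (min_width=10, slack=4)
Line 2: ['clean', 'this'] (min_width=10, slack=4)
Line 3: ['rock', 'capture'] (min_width=12, slack=2)
Line 4: ['purple', 'night'] (min_width=12, slack=2)
Line 5: ['train', 'that'] (min_width=10, slack=4)
Line 6: ['standard'] (min_width=8, slack=6)
Line 7: ['capture', 'desert'] (min_width=14, slack=0)
Line 8: ['glass', 'night'] (min_width=11, slack=3)
Line 9: ['laser', 'knife'] (min_width=11, slack=3)
Line 10: ['rectangle'] (min_width=9, slack=5)
Line 11: ['night', 'problem'] (min_width=13, slack=1)
Total lines: 11

Answer: 11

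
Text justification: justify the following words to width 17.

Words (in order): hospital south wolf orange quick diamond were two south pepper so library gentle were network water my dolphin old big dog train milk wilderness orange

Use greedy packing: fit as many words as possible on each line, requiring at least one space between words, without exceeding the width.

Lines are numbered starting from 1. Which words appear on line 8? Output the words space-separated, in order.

Answer: old big dog train

Derivation:
Line 1: ['hospital', 'south'] (min_width=14, slack=3)
Line 2: ['wolf', 'orange', 'quick'] (min_width=17, slack=0)
Line 3: ['diamond', 'were', 'two'] (min_width=16, slack=1)
Line 4: ['south', 'pepper', 'so'] (min_width=15, slack=2)
Line 5: ['library', 'gentle'] (min_width=14, slack=3)
Line 6: ['were', 'network'] (min_width=12, slack=5)
Line 7: ['water', 'my', 'dolphin'] (min_width=16, slack=1)
Line 8: ['old', 'big', 'dog', 'train'] (min_width=17, slack=0)
Line 9: ['milk', 'wilderness'] (min_width=15, slack=2)
Line 10: ['orange'] (min_width=6, slack=11)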